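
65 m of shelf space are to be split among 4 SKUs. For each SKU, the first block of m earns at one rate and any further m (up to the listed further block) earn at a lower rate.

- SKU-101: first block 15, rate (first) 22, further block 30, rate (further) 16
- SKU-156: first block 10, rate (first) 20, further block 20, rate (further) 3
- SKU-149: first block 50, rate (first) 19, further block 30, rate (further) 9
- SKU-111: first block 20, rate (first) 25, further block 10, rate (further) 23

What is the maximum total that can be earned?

Treat each block as its own option and order by rate: SKU-111/tier1 25 > SKU-111/tier2 23 > SKU-101/tier1 22 > SKU-156/tier1 20 > SKU-149/tier1 19 > SKU-101/tier2 16 > SKU-149/tier2 9 > SKU-156/tier2 3.
SKU-111/tier1 (25): +20 → 45 left.
SKU-111/tier2 (23): +10 → 35 left.
Fill SKU-101 tier1 block (15 at 22) → 20 left.
Fill SKU-156 tier1 block (10 at 20) → 10 left.
SKU-149/tier1: +10 of 50 at 19; pool empty.
Total = 25×20 + 23×10 + 22×15 + 20×10 + 19×10 = 1450.

1450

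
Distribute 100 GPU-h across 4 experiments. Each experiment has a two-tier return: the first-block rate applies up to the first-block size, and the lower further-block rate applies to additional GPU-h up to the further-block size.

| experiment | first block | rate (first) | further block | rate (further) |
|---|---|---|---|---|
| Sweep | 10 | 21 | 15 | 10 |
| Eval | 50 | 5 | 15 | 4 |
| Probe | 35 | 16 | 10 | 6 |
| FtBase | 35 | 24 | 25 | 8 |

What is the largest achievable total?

1800

Rank every tier by rate: FtBase/first 24 > Sweep/first 21 > Probe/first 16 > Sweep/second 10 > FtBase/second 8 > Probe/second 6 > Eval/first 5 > Eval/second 4.
FtBase/first (24): +35 ; 65 left.
Sweep first at 21: fill all 10 ; 55 left.
Fill Probe first block (35 at 16) ; 20 left.
Sweep second at 10: fill all 15 ; 5 left.
FtBase/second: +5 of 25 at 8; pool empty.
Total = 24×35 + 21×10 + 16×35 + 10×15 + 8×5 = 1800.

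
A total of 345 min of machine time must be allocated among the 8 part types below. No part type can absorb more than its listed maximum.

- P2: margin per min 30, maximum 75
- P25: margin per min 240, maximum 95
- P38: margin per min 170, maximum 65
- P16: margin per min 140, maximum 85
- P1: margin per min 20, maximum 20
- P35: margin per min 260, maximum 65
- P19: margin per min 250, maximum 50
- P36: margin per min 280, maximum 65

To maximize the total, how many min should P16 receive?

5

Rank by margin per min: P36 280 > P35 260 > P19 250 > P25 240 > P38 170 > P16 140 > P2 30 > P1 20.
P36 takes 65 to reach its cap of 65 → 280 left.
P35: +65 to 65 (cap) → 215 left.
Give P19 50 to hit its cap of 50 → 165 left.
P25 takes 95 to reach its cap of 95 → 70 left.
Give P38 65 to hit its cap of 65 → 5 left.
Only 5 left; P16 takes them to reach 5.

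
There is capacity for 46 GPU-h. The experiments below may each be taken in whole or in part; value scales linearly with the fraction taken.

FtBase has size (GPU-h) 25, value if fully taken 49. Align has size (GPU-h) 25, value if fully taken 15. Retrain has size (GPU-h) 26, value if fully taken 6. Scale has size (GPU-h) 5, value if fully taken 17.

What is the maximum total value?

75.6

Best value per unit of size first: Scale 17/5≈3.4, FtBase 49/25≈1.96, Align 15/25≈0.6, Retrain 6/26≈0.231.
Scale: take in full, 5 GPU-h for value 17 — 41 left.
FtBase: take in full, 25 GPU-h for value 49 — 16 left.
16 GPU-h left: a 16/25 share of Align gives 15×16/25 = 9.6.
Total value = 75.6.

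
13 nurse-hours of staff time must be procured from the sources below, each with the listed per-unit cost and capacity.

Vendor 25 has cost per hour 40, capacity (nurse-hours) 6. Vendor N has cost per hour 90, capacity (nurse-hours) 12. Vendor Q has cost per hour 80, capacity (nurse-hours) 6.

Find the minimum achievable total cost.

Cheapest first:
Vendor 25 at 40: take all 6 nurse-hours — 7 still needed.
Vendor Q at 80: take all 6 nurse-hours — 1 still needed.
Vendor N at 90: take 1 of its 12 — requirement met.
Cost = 6×40 + 6×80 + 1×90 = 810.

810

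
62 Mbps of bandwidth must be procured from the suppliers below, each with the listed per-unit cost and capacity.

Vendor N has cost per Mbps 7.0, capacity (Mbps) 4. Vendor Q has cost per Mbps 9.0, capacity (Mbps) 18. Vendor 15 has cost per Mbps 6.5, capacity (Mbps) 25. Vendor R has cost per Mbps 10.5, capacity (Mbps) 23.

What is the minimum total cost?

510

Use suppliers in increasing cost order.
Vendor 15 at 6.5: take all 25 Mbps → 37 still needed.
Vendor N (7.0): use full 4 → 33 Mbps to go.
Vendor Q (9.0): use full 18 → 15 Mbps to go.
Vendor R at 10.5: take 15 of its 23 → requirement met.
Cost = 25×6.5 + 4×7.0 + 18×9.0 + 15×10.5 = 510.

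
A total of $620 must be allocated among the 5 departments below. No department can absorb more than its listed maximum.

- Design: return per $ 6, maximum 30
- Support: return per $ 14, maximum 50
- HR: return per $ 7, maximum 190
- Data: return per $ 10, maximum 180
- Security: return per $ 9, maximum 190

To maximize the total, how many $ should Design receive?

Rank by return per $: Support 14 > Data 10 > Security 9 > HR 7 > Design 6.
Give Support 50 to hit its cap of 50 ; 570 left.
Data: +180 to 180 (cap) ; 390 left.
Security takes 190 to reach its cap of 190 ; 200 left.
HR takes 190 to reach its cap of 190 ; 10 left.
Only 10 left; Design takes them to reach 10.

10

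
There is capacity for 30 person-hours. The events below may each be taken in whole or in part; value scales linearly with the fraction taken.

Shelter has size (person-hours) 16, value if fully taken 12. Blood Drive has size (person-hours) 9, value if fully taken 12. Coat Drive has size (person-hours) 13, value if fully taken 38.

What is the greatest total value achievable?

Sort by value density: Coat Drive 38/13≈2.92, Blood Drive 12/9≈1.33, Shelter 12/16≈0.75.
Coat Drive: take in full, 13 person-hours for value 38 → 17 left.
Take all of Blood Drive (9 person-hours, value 12) → 8 person-hours left.
8 person-hours left: a 8/16 share of Shelter gives 12×8/16 = 6.
Total value = 56.

56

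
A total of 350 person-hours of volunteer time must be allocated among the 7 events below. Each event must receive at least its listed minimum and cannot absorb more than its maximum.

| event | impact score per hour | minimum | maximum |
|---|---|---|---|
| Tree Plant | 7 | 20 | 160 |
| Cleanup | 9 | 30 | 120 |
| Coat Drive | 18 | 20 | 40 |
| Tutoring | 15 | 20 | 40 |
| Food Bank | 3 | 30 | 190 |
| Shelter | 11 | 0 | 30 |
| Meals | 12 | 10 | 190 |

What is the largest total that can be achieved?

4100

Meeting every minimum uses 20+30+20+20+30+0+10 = 130 person-hours, leaving 220.
Order the events by impact score per hour: Coat Drive 18 > Tutoring 15 > Meals 12 > Shelter 11 > Cleanup 9 > Tree Plant 7 > Food Bank 3.
Coat Drive takes 20 more to reach its cap of 40 → 200 left.
Tutoring: +20 to 40 (cap) → 180 left.
Meals: +180 to 190 (cap) → 0 left.
Total = 7×20 + 9×30 + 18×40 + 15×40 + 3×30 + 12×190 = 4100.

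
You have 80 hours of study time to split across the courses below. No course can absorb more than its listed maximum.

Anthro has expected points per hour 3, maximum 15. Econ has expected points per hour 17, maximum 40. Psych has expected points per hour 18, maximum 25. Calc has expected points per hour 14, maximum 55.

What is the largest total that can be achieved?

1340

Rank by expected points per hour: Psych 18 > Econ 17 > Calc 14 > Anthro 3.
Psych: +25 to 25 (cap) — 55 left.
Econ: +40 to 40 (cap) — 15 left.
Only 15 left; Calc takes them to reach 15.
Total = 17×40 + 18×25 + 14×15 = 1340.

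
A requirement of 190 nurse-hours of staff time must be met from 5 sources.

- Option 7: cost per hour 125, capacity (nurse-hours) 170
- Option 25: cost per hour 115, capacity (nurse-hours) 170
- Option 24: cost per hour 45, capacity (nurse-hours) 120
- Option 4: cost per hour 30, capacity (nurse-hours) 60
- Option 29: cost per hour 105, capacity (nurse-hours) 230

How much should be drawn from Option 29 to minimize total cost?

10

Cheapest first:
Option 4 at 30: take all 60 nurse-hours ; 130 still needed.
Option 24 (45): use full 120 ; 10 nurse-hours to go.
Option 29 (105): take the remaining 10 ; done.
Option 25, Option 7: unused.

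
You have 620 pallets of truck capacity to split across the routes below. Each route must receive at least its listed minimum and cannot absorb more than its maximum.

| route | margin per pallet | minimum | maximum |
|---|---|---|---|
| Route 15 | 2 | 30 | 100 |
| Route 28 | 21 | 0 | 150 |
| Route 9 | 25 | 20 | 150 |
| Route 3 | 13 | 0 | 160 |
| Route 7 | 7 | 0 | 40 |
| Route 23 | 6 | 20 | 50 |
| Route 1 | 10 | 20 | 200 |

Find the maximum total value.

Meeting every minimum uses 30+0+20+0+0+20+20 = 90 pallets, leaving 530.
Highest margin per pallet first: Route 9 25 > Route 28 21 > Route 3 13 > Route 1 10 > Route 7 7 > Route 23 6 > Route 15 2.
Route 9: +130 to 150 (cap) → 400 left.
Route 28 takes 150 more to reach its cap of 150 → 250 left.
Route 3: +160 to 160 (cap) → 90 left.
Route 1: +90 (room for 180) → 110. Pool exhausted.
Total = 2×30 + 21×150 + 25×150 + 13×160 + 6×20 + 10×110 = 10260.

10260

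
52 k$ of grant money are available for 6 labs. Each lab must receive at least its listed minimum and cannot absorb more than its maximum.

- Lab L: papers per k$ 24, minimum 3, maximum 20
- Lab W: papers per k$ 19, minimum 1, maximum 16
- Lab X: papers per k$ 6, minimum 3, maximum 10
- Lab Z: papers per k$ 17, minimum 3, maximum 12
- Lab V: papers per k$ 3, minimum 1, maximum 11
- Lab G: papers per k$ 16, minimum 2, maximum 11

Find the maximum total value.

1007

Meeting every minimum uses 3+1+3+3+1+2 = 13 k$, leaving 39.
Order the labs by papers per k$: Lab L 24 > Lab W 19 > Lab Z 17 > Lab G 16 > Lab X 6 > Lab V 3.
Give Lab L 17 more to hit its cap of 20 → 22 left.
Lab W takes 15 more to reach its cap of 16 → 7 left.
Lab Z has room for 9 more but only 7 remain, so it gets 10.
Total = 24×20 + 19×16 + 6×3 + 17×10 + 3×1 + 16×2 = 1007.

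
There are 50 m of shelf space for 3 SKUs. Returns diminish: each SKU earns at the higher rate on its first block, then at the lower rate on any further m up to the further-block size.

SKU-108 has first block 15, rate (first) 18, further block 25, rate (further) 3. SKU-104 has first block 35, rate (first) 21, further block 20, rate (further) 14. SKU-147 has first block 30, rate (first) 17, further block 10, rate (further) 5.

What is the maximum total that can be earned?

Order all 6 blocks by rate: SKU-104/T1 21 > SKU-108/T1 18 > SKU-147/T1 17 > SKU-104/T2 14 > SKU-147/T2 5 > SKU-108/T2 3.
Fill SKU-104 T1 block (35 at 21) ; 15 left.
Fill SKU-108 T1 block (15 at 18) ; 0 left.
Total = 21×35 + 18×15 = 1005.

1005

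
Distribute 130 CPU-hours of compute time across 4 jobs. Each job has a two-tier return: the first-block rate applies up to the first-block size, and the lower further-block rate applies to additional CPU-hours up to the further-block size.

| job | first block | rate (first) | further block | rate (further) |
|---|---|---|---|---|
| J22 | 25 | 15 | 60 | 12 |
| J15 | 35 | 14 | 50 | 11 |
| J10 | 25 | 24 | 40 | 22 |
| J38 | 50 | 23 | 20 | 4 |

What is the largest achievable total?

2855

Treat each block as its own option and order by rate: J10/first 24 > J38/first 23 > J10/second 22 > J22/first 15 > J15/first 14 > J22/second 12 > J15/second 11 > J38/second 4.
J10/first (24): +25 ; 105 left.
J38 first at 23: fill all 50 ; 55 left.
J10/second (22): +40 ; 15 left.
J22 first at 15: only 15 left, fill 15.
Total = 24×25 + 23×50 + 22×40 + 15×15 = 2855.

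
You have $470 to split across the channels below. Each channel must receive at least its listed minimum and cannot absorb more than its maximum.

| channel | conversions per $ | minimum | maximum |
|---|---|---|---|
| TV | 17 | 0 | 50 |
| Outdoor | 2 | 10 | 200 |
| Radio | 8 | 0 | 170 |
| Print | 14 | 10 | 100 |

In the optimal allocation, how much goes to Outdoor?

Meeting every minimum uses 0+10+0+10 = 20 $, leaving 450.
Highest conversions per $ first: TV 17 > Print 14 > Radio 8 > Outdoor 2.
TV takes 50 more to reach its cap of 50 ; 400 left.
Give Print 90 more to hit its cap of 100 ; 310 left.
Radio: +170 to 170 (cap) ; 140 left.
Only 140 left; Outdoor takes them to reach 150.

150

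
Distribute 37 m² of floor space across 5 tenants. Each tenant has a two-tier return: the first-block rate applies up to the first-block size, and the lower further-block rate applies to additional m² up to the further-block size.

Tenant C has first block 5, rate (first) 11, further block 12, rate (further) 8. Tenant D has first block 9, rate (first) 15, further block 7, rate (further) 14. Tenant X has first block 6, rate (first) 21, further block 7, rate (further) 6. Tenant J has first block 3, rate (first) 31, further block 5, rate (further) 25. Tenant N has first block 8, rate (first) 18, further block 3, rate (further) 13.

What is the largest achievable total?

707

Treat each block as its own option and order by rate: Tenant J/T1 31 > Tenant J/T2 25 > Tenant X/T1 21 > Tenant N/T1 18 > Tenant D/T1 15 > Tenant D/T2 14 > Tenant N/T2 13 > Tenant C/T1 11 > Tenant C/T2 8 > Tenant X/T2 6.
Tenant J/T1 (31): +3 → 34 left.
Tenant J/T2 (25): +5 → 29 left.
Tenant X T1 at 21: fill all 6 → 23 left.
Tenant N/T1 (18): +8 → 15 left.
Tenant D T1 at 15: fill all 9 → 6 left.
6 remain; put them into Tenant D T2 at 14.
Total = 31×3 + 25×5 + 21×6 + 18×8 + 15×9 + 14×6 = 707.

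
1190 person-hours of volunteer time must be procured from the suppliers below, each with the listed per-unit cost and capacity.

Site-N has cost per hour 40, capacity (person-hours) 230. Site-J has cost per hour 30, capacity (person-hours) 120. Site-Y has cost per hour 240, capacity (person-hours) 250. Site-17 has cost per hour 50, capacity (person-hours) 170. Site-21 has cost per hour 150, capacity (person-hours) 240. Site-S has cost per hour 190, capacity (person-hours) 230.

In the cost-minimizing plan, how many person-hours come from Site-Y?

200

Use suppliers in increasing cost order.
Take 120 from Site-J at 30 → need 1070 more.
Take 230 from Site-N at 40 → need 840 more.
Site-17 at 50: take all 170 person-hours → 670 still needed.
Site-21 at 150: take all 240 person-hours → 430 still needed.
Site-S (190): use full 230 → 200 person-hours to go.
Site-Y at 240: take 200 of its 250 → requirement met.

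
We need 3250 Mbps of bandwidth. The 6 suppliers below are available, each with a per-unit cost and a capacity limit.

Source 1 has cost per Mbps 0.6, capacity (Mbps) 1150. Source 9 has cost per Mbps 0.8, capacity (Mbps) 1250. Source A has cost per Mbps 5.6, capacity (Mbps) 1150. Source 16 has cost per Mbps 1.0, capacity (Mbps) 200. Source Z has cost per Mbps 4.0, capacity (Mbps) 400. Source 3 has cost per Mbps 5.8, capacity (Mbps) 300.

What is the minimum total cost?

Fill from the cheapest supplier first.
Take 1150 from Source 1 at 0.6 — need 2100 more.
Take 1250 from Source 9 at 0.8 — need 850 more.
Take 200 from Source 16 at 1.0 — need 650 more.
Source Z at 4.0: take all 400 Mbps — 250 still needed.
Source A (5.6): take the remaining 250 — done.
Source 3: unused.
Cost = 1150×0.6 + 1250×0.8 + 200×1.0 + 400×4.0 + 250×5.6 = 4890.

4890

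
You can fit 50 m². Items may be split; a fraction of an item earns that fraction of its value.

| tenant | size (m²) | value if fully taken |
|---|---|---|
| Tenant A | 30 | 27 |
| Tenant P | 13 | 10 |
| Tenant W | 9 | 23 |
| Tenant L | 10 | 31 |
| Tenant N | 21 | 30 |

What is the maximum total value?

93

Best value per unit of size first: Tenant L 31/10≈3.1, Tenant W 23/9≈2.56, Tenant N 30/21≈1.43, Tenant A 27/30≈0.9, Tenant P 10/13≈0.769.
All 10 m² of Tenant L fit (value 31) ; 40 remain.
Take all of Tenant W (9 m², value 23) ; 31 m² left.
Tenant N: take in full, 21 m² for value 30 ; 10 left.
10 m² left: a 10/30 share of Tenant A gives 27×10/30 = 9.
Total value = 93.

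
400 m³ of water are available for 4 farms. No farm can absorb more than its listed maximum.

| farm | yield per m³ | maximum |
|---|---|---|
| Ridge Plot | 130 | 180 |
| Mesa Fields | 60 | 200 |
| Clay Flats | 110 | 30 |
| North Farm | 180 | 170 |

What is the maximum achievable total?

58500

Order the farms by yield per m³: North Farm 180 > Ridge Plot 130 > Clay Flats 110 > Mesa Fields 60.
Give North Farm 170 to hit its cap of 170 → 230 left.
Ridge Plot takes 180 to reach its cap of 180 → 50 left.
Clay Flats takes 30 to reach its cap of 30 → 20 left.
Mesa Fields: +20 (room for 200) → 20. Pool exhausted.
Total = 130×180 + 60×20 + 110×30 + 180×170 = 58500.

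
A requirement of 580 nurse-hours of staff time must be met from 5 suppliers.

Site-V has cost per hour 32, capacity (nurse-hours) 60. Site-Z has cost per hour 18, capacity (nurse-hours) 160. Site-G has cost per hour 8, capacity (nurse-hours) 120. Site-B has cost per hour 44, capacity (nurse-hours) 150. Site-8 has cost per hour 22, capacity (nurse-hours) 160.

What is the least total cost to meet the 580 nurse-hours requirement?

Cheapest first:
Site-G at 8: take all 120 nurse-hours → 460 still needed.
Take 160 from Site-Z at 18 → need 300 more.
Site-8 at 22: take all 160 nurse-hours → 140 still needed.
Take 60 from Site-V at 32 → need 80 more.
Take 80 from Site-B at 44 to finish.
Cost = 120×8 + 160×18 + 160×22 + 60×32 + 80×44 = 12800.

12800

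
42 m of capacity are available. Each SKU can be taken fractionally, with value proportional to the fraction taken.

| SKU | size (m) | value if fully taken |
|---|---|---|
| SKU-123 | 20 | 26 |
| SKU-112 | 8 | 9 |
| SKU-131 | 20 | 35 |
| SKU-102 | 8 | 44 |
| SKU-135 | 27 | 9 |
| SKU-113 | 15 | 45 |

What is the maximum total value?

122.25

Best value per unit of size first: SKU-102 44/8≈5.5, SKU-113 45/15≈3, SKU-131 35/20≈1.75, SKU-123 26/20≈1.3, SKU-112 9/8≈1.12, SKU-135 9/27≈0.333.
Take all of SKU-102 (8 m, value 44) ; 34 m left.
SKU-113: take in full, 15 m for value 45 ; 19 left.
19 m left: a 19/20 share of SKU-131 gives 35×19/20 = 33.25.
Total value = 122.25.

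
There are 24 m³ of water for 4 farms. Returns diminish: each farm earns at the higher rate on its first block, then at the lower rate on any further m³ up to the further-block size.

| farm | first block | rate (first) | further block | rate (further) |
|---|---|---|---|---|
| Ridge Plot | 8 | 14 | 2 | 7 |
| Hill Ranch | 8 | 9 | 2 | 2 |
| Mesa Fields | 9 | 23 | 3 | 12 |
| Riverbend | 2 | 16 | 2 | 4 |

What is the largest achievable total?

Treat each block as its own option and order by rate: Mesa Fields/T1 23 > Riverbend/T1 16 > Ridge Plot/T1 14 > Mesa Fields/T2 12 > Hill Ranch/T1 9 > Ridge Plot/T2 7 > Riverbend/T2 4 > Hill Ranch/T2 2.
Mesa Fields T1 at 23: fill all 9 — 15 left.
Fill Riverbend T1 block (2 at 16) — 13 left.
Fill Ridge Plot T1 block (8 at 14) — 5 left.
Mesa Fields T2 at 12: fill all 3 — 2 left.
Hill Ranch T1 at 9: only 2 left, fill 2.
Total = 23×9 + 16×2 + 14×8 + 12×3 + 9×2 = 405.

405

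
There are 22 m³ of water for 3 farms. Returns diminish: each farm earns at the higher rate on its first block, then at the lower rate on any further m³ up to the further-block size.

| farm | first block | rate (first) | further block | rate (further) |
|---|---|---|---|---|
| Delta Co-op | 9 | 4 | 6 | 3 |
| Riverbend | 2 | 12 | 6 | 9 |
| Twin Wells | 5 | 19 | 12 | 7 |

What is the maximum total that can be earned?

Rank every tier by rate: Twin Wells/first 19 > Riverbend/first 12 > Riverbend/second 9 > Twin Wells/second 7 > Delta Co-op/first 4 > Delta Co-op/second 3.
Twin Wells first at 19: fill all 5 — 17 left.
Riverbend first at 12: fill all 2 — 15 left.
Riverbend/second (9): +6 — 9 left.
9 remain; put them into Twin Wells second at 7.
Total = 19×5 + 12×2 + 9×6 + 7×9 = 236.

236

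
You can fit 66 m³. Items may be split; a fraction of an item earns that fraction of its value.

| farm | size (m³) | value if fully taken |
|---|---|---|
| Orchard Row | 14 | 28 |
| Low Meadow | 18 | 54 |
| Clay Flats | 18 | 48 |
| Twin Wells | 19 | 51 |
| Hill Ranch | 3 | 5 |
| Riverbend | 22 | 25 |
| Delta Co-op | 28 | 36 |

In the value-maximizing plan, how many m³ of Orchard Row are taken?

Sort by value density: Low Meadow 54/18≈3, Twin Wells 51/19≈2.68, Clay Flats 48/18≈2.67, Orchard Row 28/14≈2, Hill Ranch 5/3≈1.67, Delta Co-op 36/28≈1.29, Riverbend 25/22≈1.14.
All 18 m³ of Low Meadow fit (value 54) — 48 remain.
Take all of Twin Wells (19 m³, value 51) — 29 m³ left.
All 18 m³ of Clay Flats fit (value 48) — 11 remain.
Fill the last 11 m³ with part of Orchard Row: 11/14 of it earns 22.

11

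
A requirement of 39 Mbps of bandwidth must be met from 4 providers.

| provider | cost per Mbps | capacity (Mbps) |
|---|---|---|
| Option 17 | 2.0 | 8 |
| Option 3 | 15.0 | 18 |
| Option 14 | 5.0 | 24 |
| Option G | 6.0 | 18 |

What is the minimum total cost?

178

Fill from the cheapest provider first.
Option 17 at 2.0: take all 8 Mbps → 31 still needed.
Option 14 at 5.0: take all 24 Mbps → 7 still needed.
Option G (6.0): take the remaining 7 → done.
Option 3: unused.
Cost = 8×2.0 + 24×5.0 + 7×6.0 = 178.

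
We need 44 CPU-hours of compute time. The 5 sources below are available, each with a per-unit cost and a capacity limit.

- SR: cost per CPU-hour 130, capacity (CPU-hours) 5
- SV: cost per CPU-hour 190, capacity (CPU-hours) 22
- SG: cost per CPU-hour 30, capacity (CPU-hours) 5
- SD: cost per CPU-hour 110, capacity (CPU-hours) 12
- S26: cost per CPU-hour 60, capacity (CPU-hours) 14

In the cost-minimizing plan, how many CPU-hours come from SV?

Cheapest first:
Take 5 from SG at 30 ; need 39 more.
S26 at 60: take all 14 CPU-hours ; 25 still needed.
Take 12 from SD at 110 ; need 13 more.
SR at 130: take all 5 CPU-hours ; 8 still needed.
SV (190): take the remaining 8 ; done.

8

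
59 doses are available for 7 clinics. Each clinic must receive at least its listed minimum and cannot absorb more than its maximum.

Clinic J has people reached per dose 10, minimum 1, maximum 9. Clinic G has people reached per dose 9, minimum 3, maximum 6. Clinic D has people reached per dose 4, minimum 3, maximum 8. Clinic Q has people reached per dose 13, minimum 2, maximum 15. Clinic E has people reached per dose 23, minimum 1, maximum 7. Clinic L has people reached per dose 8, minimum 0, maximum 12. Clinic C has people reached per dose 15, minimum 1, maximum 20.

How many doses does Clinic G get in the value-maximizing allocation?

5

Meeting every minimum uses 1+3+3+2+1+0+1 = 11 doses, leaving 48.
Highest people reached per dose first: Clinic E 23 > Clinic C 15 > Clinic Q 13 > Clinic J 10 > Clinic G 9 > Clinic L 8 > Clinic D 4.
Give Clinic E 6 more to hit its cap of 7 ; 42 left.
Give Clinic C 19 more to hit its cap of 20 ; 23 left.
Give Clinic Q 13 more to hit its cap of 15 ; 10 left.
Give Clinic J 8 more to hit its cap of 9 ; 2 left.
Only 2 left; Clinic G takes them to reach 5.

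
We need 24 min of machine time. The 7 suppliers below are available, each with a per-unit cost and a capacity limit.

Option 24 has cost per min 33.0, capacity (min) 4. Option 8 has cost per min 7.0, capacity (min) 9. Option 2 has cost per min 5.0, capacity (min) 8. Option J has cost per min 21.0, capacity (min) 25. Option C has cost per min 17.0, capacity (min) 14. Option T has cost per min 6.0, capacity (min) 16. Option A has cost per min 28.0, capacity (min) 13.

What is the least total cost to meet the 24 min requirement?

136

Cheapest first:
Option 2 at 5.0: take all 8 min ; 16 still needed.
Take 16 from Option T at 6.0 ; need 0 more.
Option 8, Option C, Option J, Option A, Option 24: unused.
Cost = 8×5.0 + 16×6.0 = 136.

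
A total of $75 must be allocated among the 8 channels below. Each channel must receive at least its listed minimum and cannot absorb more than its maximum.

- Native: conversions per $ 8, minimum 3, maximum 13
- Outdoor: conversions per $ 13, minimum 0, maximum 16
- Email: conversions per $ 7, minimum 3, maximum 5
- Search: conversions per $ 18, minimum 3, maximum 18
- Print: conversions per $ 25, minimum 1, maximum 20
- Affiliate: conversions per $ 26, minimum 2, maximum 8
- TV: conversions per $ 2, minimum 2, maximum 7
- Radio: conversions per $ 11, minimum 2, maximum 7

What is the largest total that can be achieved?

1344

Meeting every minimum uses 3+0+3+3+1+2+2+2 = 16 $, leaving 59.
Rank by conversions per $: Affiliate 26 > Print 25 > Search 18 > Outdoor 13 > Radio 11 > Native 8 > Email 7 > TV 2.
Give Affiliate 6 more to hit its cap of 8 ; 53 left.
Give Print 19 more to hit its cap of 20 ; 34 left.
Search: +15 to 18 (cap) ; 19 left.
Outdoor takes 16 more to reach its cap of 16 ; 3 left.
Radio has room for 5 more but only 3 remain, so it gets 5.
Total = 8×3 + 13×16 + 7×3 + 18×18 + 25×20 + 26×8 + 2×2 + 11×5 = 1344.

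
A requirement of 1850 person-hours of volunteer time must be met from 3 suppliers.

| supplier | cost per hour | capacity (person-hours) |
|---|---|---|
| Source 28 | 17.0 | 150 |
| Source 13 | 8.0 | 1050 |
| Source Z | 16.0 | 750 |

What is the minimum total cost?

21250

Cheapest first:
Source 13 (8.0): use full 1050 ; 800 person-hours to go.
Take 750 from Source Z at 16.0 ; need 50 more.
Take 50 from Source 28 at 17.0 to finish.
Cost = 1050×8.0 + 750×16.0 + 50×17.0 = 21250.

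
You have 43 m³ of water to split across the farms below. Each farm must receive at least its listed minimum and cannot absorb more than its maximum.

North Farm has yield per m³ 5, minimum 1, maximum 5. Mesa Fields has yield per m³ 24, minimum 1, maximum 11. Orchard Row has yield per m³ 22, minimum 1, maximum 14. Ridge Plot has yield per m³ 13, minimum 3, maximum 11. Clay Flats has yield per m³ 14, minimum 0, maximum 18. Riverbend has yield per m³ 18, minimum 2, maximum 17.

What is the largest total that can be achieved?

Meeting every minimum uses 1+1+1+3+0+2 = 8 m³, leaving 35.
Highest yield per m³ first: Mesa Fields 24 > Orchard Row 22 > Riverbend 18 > Clay Flats 14 > Ridge Plot 13 > North Farm 5.
Give Mesa Fields 10 more to hit its cap of 11 — 25 left.
Give Orchard Row 13 more to hit its cap of 14 — 12 left.
Riverbend has room for 15 more but only 12 remain, so it gets 14.
Total = 5×1 + 24×11 + 22×14 + 13×3 + 18×14 = 868.

868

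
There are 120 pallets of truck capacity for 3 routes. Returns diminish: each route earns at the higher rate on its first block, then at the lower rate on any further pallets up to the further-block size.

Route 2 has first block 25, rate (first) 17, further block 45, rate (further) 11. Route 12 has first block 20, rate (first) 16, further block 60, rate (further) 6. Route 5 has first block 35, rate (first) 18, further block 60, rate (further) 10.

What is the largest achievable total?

1815

Treat each block as its own option and order by rate: Route 5/T1 18 > Route 2/T1 17 > Route 12/T1 16 > Route 2/T2 11 > Route 5/T2 10 > Route 12/T2 6.
Route 5 T1 at 18: fill all 35 ; 85 left.
Route 2 T1 at 17: fill all 25 ; 60 left.
Route 12/T1 (16): +20 ; 40 left.
Route 2/T2: +40 of 45 at 11; pool empty.
Total = 18×35 + 17×25 + 16×20 + 11×40 = 1815.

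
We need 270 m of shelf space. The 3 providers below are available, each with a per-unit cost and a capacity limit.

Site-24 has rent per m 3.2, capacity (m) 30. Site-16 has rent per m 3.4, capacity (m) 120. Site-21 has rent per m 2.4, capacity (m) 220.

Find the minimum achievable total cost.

692

Cheapest first:
Site-21 (2.4): use full 220 → 50 m to go.
Take 30 from Site-24 at 3.2 → need 20 more.
Take 20 from Site-16 at 3.4 to finish.
Cost = 220×2.4 + 30×3.2 + 20×3.4 = 692.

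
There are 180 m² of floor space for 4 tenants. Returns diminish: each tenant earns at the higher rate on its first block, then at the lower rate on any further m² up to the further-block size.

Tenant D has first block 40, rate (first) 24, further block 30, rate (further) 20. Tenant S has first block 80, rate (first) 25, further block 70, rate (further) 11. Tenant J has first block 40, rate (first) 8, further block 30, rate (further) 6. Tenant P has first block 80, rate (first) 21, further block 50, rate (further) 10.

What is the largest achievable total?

Treat each block as its own option and order by rate: Tenant S/T1 25 > Tenant D/T1 24 > Tenant P/T1 21 > Tenant D/T2 20 > Tenant S/T2 11 > Tenant P/T2 10 > Tenant J/T1 8 > Tenant J/T2 6.
Fill Tenant S T1 block (80 at 25) ; 100 left.
Tenant D T1 at 24: fill all 40 ; 60 left.
60 remain; put them into Tenant P T1 at 21.
Total = 25×80 + 24×40 + 21×60 = 4220.

4220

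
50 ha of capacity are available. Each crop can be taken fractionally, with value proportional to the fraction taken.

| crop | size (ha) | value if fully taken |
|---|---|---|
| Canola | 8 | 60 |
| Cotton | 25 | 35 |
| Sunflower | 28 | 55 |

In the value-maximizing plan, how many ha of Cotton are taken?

Rank by value-to-size ratio: Canola 60/8≈7.5, Sunflower 55/28≈1.96, Cotton 35/25≈1.4.
Canola: take in full, 8 ha for value 60 ; 42 left.
Sunflower: take in full, 28 ha for value 55 ; 14 left.
Fill the last 14 ha with part of Cotton: 14/25 of it earns 19.6.

14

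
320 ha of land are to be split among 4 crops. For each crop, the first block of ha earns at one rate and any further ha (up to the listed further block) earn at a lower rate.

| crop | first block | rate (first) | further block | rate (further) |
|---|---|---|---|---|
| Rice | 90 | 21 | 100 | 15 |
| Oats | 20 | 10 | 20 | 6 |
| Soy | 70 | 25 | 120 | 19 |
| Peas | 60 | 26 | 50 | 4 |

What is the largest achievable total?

Treat each block as its own option and order by rate: Peas/tier1 26 > Soy/tier1 25 > Rice/tier1 21 > Soy/tier2 19 > Rice/tier2 15 > Oats/tier1 10 > Oats/tier2 6 > Peas/tier2 4.
Fill Peas tier1 block (60 at 26) — 260 left.
Soy tier1 at 25: fill all 70 — 190 left.
Rice/tier1 (21): +90 — 100 left.
100 remain; put them into Soy tier2 at 19.
Total = 26×60 + 25×70 + 21×90 + 19×100 = 7100.

7100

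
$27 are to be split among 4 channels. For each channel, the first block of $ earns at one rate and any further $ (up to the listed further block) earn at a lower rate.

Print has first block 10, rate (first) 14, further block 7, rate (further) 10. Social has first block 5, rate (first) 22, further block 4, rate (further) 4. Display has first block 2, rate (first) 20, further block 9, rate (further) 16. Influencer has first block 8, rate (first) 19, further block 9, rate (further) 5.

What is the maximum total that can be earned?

Treat each block as its own option and order by rate: Social/T1 22 > Display/T1 20 > Influencer/T1 19 > Display/T2 16 > Print/T1 14 > Print/T2 10 > Influencer/T2 5 > Social/T2 4.
Fill Social T1 block (5 at 22) ; 22 left.
Fill Display T1 block (2 at 20) ; 20 left.
Fill Influencer T1 block (8 at 19) ; 12 left.
Fill Display T2 block (9 at 16) ; 3 left.
3 remain; put them into Print T1 at 14.
Total = 22×5 + 20×2 + 19×8 + 16×9 + 14×3 = 488.

488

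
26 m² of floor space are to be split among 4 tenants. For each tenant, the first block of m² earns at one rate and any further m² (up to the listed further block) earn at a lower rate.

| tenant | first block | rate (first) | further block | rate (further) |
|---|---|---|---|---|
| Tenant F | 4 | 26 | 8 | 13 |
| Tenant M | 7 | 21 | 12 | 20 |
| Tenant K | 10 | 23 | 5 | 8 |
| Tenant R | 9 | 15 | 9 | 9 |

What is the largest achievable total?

581

Rank every tier by rate: Tenant F/tier1 26 > Tenant K/tier1 23 > Tenant M/tier1 21 > Tenant M/tier2 20 > Tenant R/tier1 15 > Tenant F/tier2 13 > Tenant R/tier2 9 > Tenant K/tier2 8.
Tenant F tier1 at 26: fill all 4 ; 22 left.
Tenant K tier1 at 23: fill all 10 ; 12 left.
Tenant M/tier1 (21): +7 ; 5 left.
5 remain; put them into Tenant M tier2 at 20.
Total = 26×4 + 23×10 + 21×7 + 20×5 = 581.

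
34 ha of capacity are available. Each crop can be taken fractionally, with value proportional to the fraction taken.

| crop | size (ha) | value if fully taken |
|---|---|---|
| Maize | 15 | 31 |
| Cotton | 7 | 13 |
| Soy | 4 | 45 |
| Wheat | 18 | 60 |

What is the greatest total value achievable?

129.8

Best value per unit of size first: Soy 45/4≈11.2, Wheat 60/18≈3.33, Maize 31/15≈2.07, Cotton 13/7≈1.86.
Soy: take in full, 4 ha for value 45 → 30 left.
Wheat: take in full, 18 ha for value 60 → 12 left.
Only 12 ha remain; take 12/15 of Maize for value 31×12/15 = 24.8.
Total value = 129.8.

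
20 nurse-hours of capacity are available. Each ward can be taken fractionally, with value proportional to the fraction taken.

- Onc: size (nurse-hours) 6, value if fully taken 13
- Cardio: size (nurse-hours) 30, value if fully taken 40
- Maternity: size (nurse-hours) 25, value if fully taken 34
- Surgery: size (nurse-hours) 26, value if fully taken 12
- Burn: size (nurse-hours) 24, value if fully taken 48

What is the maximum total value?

41

Sort by value density: Onc 13/6≈2.17, Burn 48/24≈2, Maternity 34/25≈1.36, Cardio 40/30≈1.33, Surgery 12/26≈0.462.
Onc: take in full, 6 nurse-hours for value 13 ; 14 left.
Fill the last 14 nurse-hours with part of Burn: 14/24 of it earns 28.
Total value = 41.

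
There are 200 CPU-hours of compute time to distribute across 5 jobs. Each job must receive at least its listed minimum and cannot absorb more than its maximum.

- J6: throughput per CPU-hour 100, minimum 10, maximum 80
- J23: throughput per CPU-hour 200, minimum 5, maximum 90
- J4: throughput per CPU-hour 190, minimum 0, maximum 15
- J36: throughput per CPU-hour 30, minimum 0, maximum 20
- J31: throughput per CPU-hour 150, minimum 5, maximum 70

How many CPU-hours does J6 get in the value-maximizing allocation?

25

Meeting every minimum uses 10+5+0+0+5 = 20 CPU-hours, leaving 180.
Highest throughput per CPU-hour first: J23 200 > J4 190 > J31 150 > J6 100 > J36 30.
J23: +85 to 90 (cap) — 95 left.
J4 takes 15 more to reach its cap of 15 — 80 left.
J31 takes 65 more to reach its cap of 70 — 15 left.
J6: +15 (room for 70) → 25. Pool exhausted.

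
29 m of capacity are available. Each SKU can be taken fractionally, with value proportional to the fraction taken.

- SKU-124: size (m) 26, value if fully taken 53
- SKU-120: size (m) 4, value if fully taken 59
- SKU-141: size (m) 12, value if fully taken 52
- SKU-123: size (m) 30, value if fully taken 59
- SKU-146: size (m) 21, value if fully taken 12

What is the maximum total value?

137.5

Best value per unit of size first: SKU-120 59/4≈14.8, SKU-141 52/12≈4.33, SKU-124 53/26≈2.04, SKU-123 59/30≈1.97, SKU-146 12/21≈0.571.
All 4 m of SKU-120 fit (value 59) → 25 remain.
Take all of SKU-141 (12 m, value 52) → 13 m left.
Fill the last 13 m with part of SKU-124: 13/26 of it earns 26.5.
Total value = 137.5.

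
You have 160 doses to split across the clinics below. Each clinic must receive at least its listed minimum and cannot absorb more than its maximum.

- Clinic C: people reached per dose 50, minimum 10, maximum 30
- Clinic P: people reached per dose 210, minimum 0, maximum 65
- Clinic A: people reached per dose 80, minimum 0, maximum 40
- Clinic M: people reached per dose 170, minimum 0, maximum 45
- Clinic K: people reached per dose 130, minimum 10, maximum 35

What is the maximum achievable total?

Meeting every minimum uses 10+0+0+0+10 = 20 doses, leaving 140.
Rank by people reached per dose: Clinic P 210 > Clinic M 170 > Clinic K 130 > Clinic A 80 > Clinic C 50.
Clinic P takes 65 more to reach its cap of 65 — 75 left.
Clinic M takes 45 more to reach its cap of 45 — 30 left.
Give Clinic K 25 more to hit its cap of 35 — 5 left.
Clinic A has room for 40 more but only 5 remain, so it gets 5.
Total = 50×10 + 210×65 + 80×5 + 170×45 + 130×35 = 26750.

26750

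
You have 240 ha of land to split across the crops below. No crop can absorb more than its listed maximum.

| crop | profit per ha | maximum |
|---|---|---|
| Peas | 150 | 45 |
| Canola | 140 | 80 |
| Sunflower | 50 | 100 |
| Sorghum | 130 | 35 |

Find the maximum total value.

Order the crops by profit per ha: Peas 150 > Canola 140 > Sorghum 130 > Sunflower 50.
Give Peas 45 to hit its cap of 45 → 195 left.
Canola takes 80 to reach its cap of 80 → 115 left.
Sorghum: +35 to 35 (cap) → 80 left.
Sunflower: +80 (room for 100) → 80. Pool exhausted.
Total = 150×45 + 140×80 + 50×80 + 130×35 = 26500.

26500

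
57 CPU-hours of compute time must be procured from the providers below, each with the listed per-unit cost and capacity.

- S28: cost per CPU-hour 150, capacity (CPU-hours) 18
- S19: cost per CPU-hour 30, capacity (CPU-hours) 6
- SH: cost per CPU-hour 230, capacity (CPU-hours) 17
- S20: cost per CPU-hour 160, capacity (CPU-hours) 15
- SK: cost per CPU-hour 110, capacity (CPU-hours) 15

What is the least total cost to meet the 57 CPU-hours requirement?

Use providers in increasing cost order.
Take 6 from S19 at 30 → need 51 more.
SK (110): use full 15 → 36 CPU-hours to go.
Take 18 from S28 at 150 → need 18 more.
Take 15 from S20 at 160 → need 3 more.
Take 3 from SH at 230 to finish.
Cost = 6×30 + 15×110 + 18×150 + 15×160 + 3×230 = 7620.

7620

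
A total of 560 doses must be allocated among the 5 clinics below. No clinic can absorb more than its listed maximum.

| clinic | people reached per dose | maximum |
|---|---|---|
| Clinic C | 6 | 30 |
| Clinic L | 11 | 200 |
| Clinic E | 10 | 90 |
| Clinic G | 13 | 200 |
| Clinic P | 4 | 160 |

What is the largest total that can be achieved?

Highest people reached per dose first: Clinic G 13 > Clinic L 11 > Clinic E 10 > Clinic C 6 > Clinic P 4.
Clinic G takes 200 to reach its cap of 200 — 360 left.
Give Clinic L 200 to hit its cap of 200 — 160 left.
Clinic E: +90 to 90 (cap) — 70 left.
Give Clinic C 30 to hit its cap of 30 — 40 left.
Clinic P has room for 160 but only 40 remain, so it gets 40.
Total = 6×30 + 11×200 + 10×90 + 13×200 + 4×40 = 6040.

6040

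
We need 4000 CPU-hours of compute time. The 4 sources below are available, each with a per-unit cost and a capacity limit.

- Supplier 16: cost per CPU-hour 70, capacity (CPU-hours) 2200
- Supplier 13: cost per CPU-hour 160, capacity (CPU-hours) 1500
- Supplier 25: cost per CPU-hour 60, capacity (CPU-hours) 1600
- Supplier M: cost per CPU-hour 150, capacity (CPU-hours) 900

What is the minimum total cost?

280000

Cheapest first:
Take 1600 from Supplier 25 at 60 ; need 2400 more.
Supplier 16 at 70: take all 2200 CPU-hours ; 200 still needed.
Take 200 from Supplier M at 150 to finish.
Supplier 13: unused.
Cost = 1600×60 + 2200×70 + 200×150 = 280000.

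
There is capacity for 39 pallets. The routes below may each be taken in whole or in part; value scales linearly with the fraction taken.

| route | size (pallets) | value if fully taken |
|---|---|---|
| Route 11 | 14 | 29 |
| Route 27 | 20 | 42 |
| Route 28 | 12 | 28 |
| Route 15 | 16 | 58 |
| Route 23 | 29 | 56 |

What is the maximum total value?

Best value per unit of size first: Route 15 58/16≈3.62, Route 28 28/12≈2.33, Route 27 42/20≈2.1, Route 11 29/14≈2.07, Route 23 56/29≈1.93.
Route 15: take in full, 16 pallets for value 58 ; 23 left.
All 12 pallets of Route 28 fit (value 28) ; 11 remain.
Only 11 pallets remain; take 11/20 of Route 27 for value 42×11/20 = 23.1.
Total value = 109.1.

109.1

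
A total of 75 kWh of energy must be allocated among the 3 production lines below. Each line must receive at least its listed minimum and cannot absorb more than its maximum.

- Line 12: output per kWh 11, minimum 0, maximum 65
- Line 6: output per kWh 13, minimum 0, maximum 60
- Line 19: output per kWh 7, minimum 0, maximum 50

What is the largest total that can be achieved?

Meeting every minimum uses 0+0+0 = 0 kWh, leaving 75.
Rank by output per kWh: Line 6 13 > Line 12 11 > Line 19 7.
Give Line 6 60 more to hit its cap of 60 → 15 left.
Only 15 left; Line 12 takes them to reach 15.
Total = 11×15 + 13×60 = 945.

945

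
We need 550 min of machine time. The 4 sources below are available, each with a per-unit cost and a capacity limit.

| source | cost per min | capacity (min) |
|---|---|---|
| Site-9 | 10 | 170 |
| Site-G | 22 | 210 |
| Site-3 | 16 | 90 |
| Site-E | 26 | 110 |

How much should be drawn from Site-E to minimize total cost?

80

Fill from the cheapest source first.
Take 170 from Site-9 at 10 → need 380 more.
Site-3 (16): use full 90 → 290 min to go.
Take 210 from Site-G at 22 → need 80 more.
Take 80 from Site-E at 26 to finish.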